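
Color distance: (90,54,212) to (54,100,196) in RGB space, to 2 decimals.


d = √[(R₁-R₂)² + (G₁-G₂)² + (B₁-B₂)²]
d = √[(90-54)² + (54-100)² + (212-196)²]
d = √[1296 + 2116 + 256]
d = √3668
d ≈ 60.56


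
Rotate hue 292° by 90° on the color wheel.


New hue = (H + rotation) mod 360
New hue = (292 + 90) mod 360
= 382 mod 360
= 22°


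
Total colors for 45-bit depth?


Colors = 2^bits = 2^45
= 35,184,372,088,832 colors


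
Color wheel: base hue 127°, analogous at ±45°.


Base hue: 127°
Left analog: (127 - 45) mod 360 = 82°
Right analog: (127 + 45) mod 360 = 172°
Analogous hues = 82° and 172°


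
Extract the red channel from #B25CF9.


Color: #B25CF9
R = B2 = 178
G = 5C = 92
B = F9 = 249
Red = 178


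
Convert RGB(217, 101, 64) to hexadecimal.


R = 217 → D9 (hex)
G = 101 → 65 (hex)
B = 64 → 40 (hex)
Hex = #D96540


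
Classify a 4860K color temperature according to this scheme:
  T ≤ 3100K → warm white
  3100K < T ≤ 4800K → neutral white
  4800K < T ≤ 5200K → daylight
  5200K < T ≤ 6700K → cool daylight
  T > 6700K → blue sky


Temperature: 4860K
4800K < 4860K ≤ 5200K → daylight
Classification: daylight


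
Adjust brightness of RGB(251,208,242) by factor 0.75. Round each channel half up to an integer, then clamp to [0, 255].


Multiply each channel by 0.75, round half up, clamp to [0, 255]
R: 251×0.75 = 188.25 → round → 188
G: 208×0.75 = 156
B: 242×0.75 = 181.5 → round → 182
= RGB(188, 156, 182)


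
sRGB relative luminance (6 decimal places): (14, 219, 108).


Linearize each channel (sRGB transfer function): c = v/255; c_lin = c/12.92 if c ≤ 0.04045, else ((c+0.055)/1.055)^2.4
  R: 14/255 ≈ 0.054902 > 0.04045 → ((0.054902+0.055)/1.055)^2.4 ≈ 0.004391
  G: 219/255 ≈ 0.858824 > 0.04045 → ((0.858824+0.055)/1.055)^2.4 ≈ 0.708376
  B: 108/255 ≈ 0.423529 > 0.04045 → ((0.423529+0.055)/1.055)^2.4 ≈ 0.149960
R_lin = 0.004391, G_lin = 0.708376, B_lin = 0.149960
L = 0.2126×R + 0.7152×G + 0.0722×B
L = 0.2126×0.004391 + 0.7152×0.708376 + 0.0722×0.149960
L ≈ 0.518391


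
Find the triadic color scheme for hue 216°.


Triadic: equally spaced at 120° intervals
H1 = 216°
H2 = (216 + 120) mod 360 = 336°
H3 = (216 + 240) mod 360 = 96°
Triadic = 216°, 336°, 96°


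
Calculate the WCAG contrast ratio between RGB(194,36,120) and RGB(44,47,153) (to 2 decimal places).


Linearize each sRGB channel c=v/255: c/12.92 if c ≤ 0.04045 else ((c+0.055)/1.055)^2.4
L = 0.2126×R_lin + 0.7152×G_lin + 0.0722×B_lin
Color 1 (194,36,120):
  R=194: 194/255≈0.7608 > 0.04045 → ((0.7608+0.055)/1.055)^2.4 ≈ 0.53948
  G=36: 36/255≈0.1412 > 0.04045 → ((0.1412+0.055)/1.055)^2.4 ≈ 0.01764
  B=120: 120/255≈0.4706 > 0.04045 → ((0.4706+0.055)/1.055)^2.4 ≈ 0.18782
  L1 = 0.2126×0.53948 + 0.7152×0.01764 + 0.0722×0.18782 ≈ 0.14087
Color 2 (44,47,153):
  R=44: 44/255≈0.1725 > 0.04045 → ((0.1725+0.055)/1.055)^2.4 ≈ 0.02519
  G=47: 47/255≈0.1843 > 0.04045 → ((0.1843+0.055)/1.055)^2.4 ≈ 0.02843
  B=153: 153/255≈0.6000 > 0.04045 → ((0.6000+0.055)/1.055)^2.4 ≈ 0.31855
  L2 = 0.2126×0.02519 + 0.7152×0.02843 + 0.0722×0.31855 ≈ 0.04868
Lighter = 0.14087, Darker = 0.04868
Ratio = (L_lighter + 0.05) / (L_darker + 0.05)
Ratio = (0.14087 + 0.05) / (0.04868 + 0.05) = 0.19087 / 0.09868 ≈ 1.9342
Ratio ≈ 1.93:1


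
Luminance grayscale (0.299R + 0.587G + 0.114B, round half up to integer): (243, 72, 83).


Gray = 0.299×R + 0.587×G + 0.114×B
Gray = 0.299×243 + 0.587×72 + 0.114×83
Gray = 72.657 + 42.264 + 9.462
Gray = 124.383 → round half up → 124
Gray = 124


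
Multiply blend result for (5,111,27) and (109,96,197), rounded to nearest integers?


Multiply: C = A×B/255, rounded to nearest integer
R: 5×109/255 = 545/255 ≈ 2.137 → 2
G: 111×96/255 = 10656/255 ≈ 41.788 → 42
B: 27×197/255 = 5319/255 ≈ 20.859 → 21
= RGB(2, 42, 21)


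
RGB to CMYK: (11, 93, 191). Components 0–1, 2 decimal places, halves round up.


R'=11/255≈0.0431, G'=93/255≈0.3647, B'=191/255≈0.7490
K = 1 - max(R',G',B') = 1 - 191/255 = 64/255 = 0.25098… → 0.25
(1-R'-K)/(1-K) simplifies to (max-R)/max with max = 191:
C = (191-11)/191 = 180/191 = 0.94240… → 0.94
M = (191-93)/191 = 98/191 = 0.51308… → 0.51
Y = (191-191)/191 = 0/191 = 0 → 0.00
= CMYK(0.94, 0.51, 0.00, 0.25)


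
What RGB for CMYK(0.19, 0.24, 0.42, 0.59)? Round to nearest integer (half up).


R = 255 × (1-C) × (1-K) = 255 × 0.81 × 0.41 = 84.6855 → 85
G = 255 × (1-M) × (1-K) = 255 × 0.76 × 0.41 = 79.458 → 79
B = 255 × (1-Y) × (1-K) = 255 × 0.58 × 0.41 = 60.639 → 61
= RGB(85, 79, 61)


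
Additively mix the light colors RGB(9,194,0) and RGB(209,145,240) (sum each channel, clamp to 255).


Additive: each channel = min(255, C₁+C₂)
R: 9+209 = 218 → 218
G: 194+145 = 339 → 255
B: 0+240 = 240 → 240
= RGB(218, 255, 240)


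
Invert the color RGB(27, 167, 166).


Invert: (255-R, 255-G, 255-B)
R: 255-27 = 228
G: 255-167 = 88
B: 255-166 = 89
= RGB(228, 88, 89)


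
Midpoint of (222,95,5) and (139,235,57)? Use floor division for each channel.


Midpoint: each channel = ⌊(C₁+C₂)/2⌋
R: ⌊(222+139)/2⌋ = 180
G: ⌊(95+235)/2⌋ = 165
B: ⌊(5+57)/2⌋ = 31
= RGB(180, 165, 31)


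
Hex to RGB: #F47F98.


F4 → 244 (R)
7F → 127 (G)
98 → 152 (B)
= RGB(244, 127, 152)


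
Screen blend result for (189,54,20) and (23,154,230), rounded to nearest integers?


Screen: C = 255 - (255-A)×(255-B)/255, rounded to nearest integer
R: 255 - (255-189)×(255-23)/255 = 255 - 15312/255 ≈ 255 - 60.047 = 194.953 → 195
G: 255 - (255-54)×(255-154)/255 = 255 - 20301/255 ≈ 255 - 79.612 = 175.388 → 175
B: 255 - (255-20)×(255-230)/255 = 255 - 5875/255 ≈ 255 - 23.039 = 231.961 → 232
= RGB(195, 175, 232)


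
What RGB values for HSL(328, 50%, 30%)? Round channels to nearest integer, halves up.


H=328°, S=0.50, L=0.30
C = (1-|2L-1|)×S = (1-|-0.40|)×0.50 = 0.3
H' = H/60 = 328/60 ≈ 5.4667; X = C×(1-|H' mod 2 - 1|) = 0.16
m = L - C/2 = 0.30 - 0.15 = 0.15
Sector ⌊H'⌋ = 5 → (R',G',B') = (0.3, 0.0, 0.16)
RGB = ((R'+m)×255, (G'+m)×255, (B'+m)×255) = (114.75, 38.25, 79.05)
Round half up → RGB(115, 38, 79)


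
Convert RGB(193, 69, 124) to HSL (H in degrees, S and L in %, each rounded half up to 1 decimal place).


Normalize: R'=193/255≈0.7569, G'=69/255≈0.2706, B'=124/255≈0.4863
Max=193/255, Min=69/255, Δ=Max-Min=124/255
L = (Max+Min)/2 = (193+69)/510 = 262/510 = 0.51372… → L = 51.4%
L > 0.5 → S = Δ/(2-Max-Min) = 124/(510-193-69) = 124/248 = 0.5 → S = 50.0%
(the 1/255 factors cancel in S and H, so raw channel differences can be used)
Max is R' → H = 60 × (((G-B)/Δ) mod 6) = 60 × (((69-124)/124) mod 6)
  (-55)/124 = -0.4435…; negative, so add 6 → 5.5564…
  H = 60 × 5.5564… = 333.387…° → H = 333.4°
= HSL(333.4°, 50.0%, 51.4%)


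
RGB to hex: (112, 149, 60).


R = 112 → 70 (hex)
G = 149 → 95 (hex)
B = 60 → 3C (hex)
Hex = #70953C


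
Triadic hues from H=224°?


Triadic: equally spaced at 120° intervals
H1 = 224°
H2 = (224 + 120) mod 360 = 344°
H3 = (224 + 240) mod 360 = 104°
Triadic = 224°, 344°, 104°


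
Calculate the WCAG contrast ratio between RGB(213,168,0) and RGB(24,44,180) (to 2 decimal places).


Linearize each sRGB channel c=v/255: c/12.92 if c ≤ 0.04045 else ((c+0.055)/1.055)^2.4
L = 0.2126×R_lin + 0.7152×G_lin + 0.0722×B_lin
Color 1 (213,168,0):
  R=213: 213/255≈0.8353 > 0.04045 → ((0.8353+0.055)/1.055)^2.4 ≈ 0.66539
  G=168: 168/255≈0.6588 > 0.04045 → ((0.6588+0.055)/1.055)^2.4 ≈ 0.39157
  B=0: 0/255≈0.0000 ≤ 0.04045 → 0.0000/12.92 ≈ 0.00000
  L1 = 0.2126×0.66539 + 0.7152×0.39157 + 0.0722×0.00000 ≈ 0.42151
Color 2 (24,44,180):
  R=24: 24/255≈0.0941 > 0.04045 → ((0.0941+0.055)/1.055)^2.4 ≈ 0.00913
  G=44: 44/255≈0.1725 > 0.04045 → ((0.1725+0.055)/1.055)^2.4 ≈ 0.02519
  B=180: 180/255≈0.7059 > 0.04045 → ((0.7059+0.055)/1.055)^2.4 ≈ 0.45641
  L2 = 0.2126×0.00913 + 0.7152×0.02519 + 0.0722×0.45641 ≈ 0.05291
Lighter = 0.42151, Darker = 0.05291
Ratio = (L_lighter + 0.05) / (L_darker + 0.05)
Ratio = (0.42151 + 0.05) / (0.05291 + 0.05) = 0.47151 / 0.10291 ≈ 4.5819
Ratio ≈ 4.58:1


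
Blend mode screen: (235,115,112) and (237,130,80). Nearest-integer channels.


Screen: C = 255 - (255-A)×(255-B)/255, rounded to nearest integer
R: 255 - (255-235)×(255-237)/255 = 255 - 360/255 ≈ 255 - 1.412 = 253.588 → 254
G: 255 - (255-115)×(255-130)/255 = 255 - 17500/255 ≈ 255 - 68.627 = 186.373 → 186
B: 255 - (255-112)×(255-80)/255 = 255 - 25025/255 ≈ 255 - 98.137 = 156.863 → 157
= RGB(254, 186, 157)


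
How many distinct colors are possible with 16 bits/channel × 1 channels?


Total bits = 16 bits/channel × 1 channels = 16 bits
Distinct colors = 2^16
= 65,536 colors


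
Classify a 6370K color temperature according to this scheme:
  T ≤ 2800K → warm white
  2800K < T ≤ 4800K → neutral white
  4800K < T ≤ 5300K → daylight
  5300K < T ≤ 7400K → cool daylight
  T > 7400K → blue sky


Temperature: 6370K
5300K < 6370K ≤ 7400K → cool daylight
Classification: cool daylight


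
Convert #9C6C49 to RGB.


9C → 156 (R)
6C → 108 (G)
49 → 73 (B)
= RGB(156, 108, 73)


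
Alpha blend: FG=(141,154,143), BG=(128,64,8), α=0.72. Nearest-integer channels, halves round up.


C = α×F + (1-α)×B, with 1-α = 0.28
R: 0.72×141 + 0.28×128 = 101.52 + 35.84 = 137.36 → 137
G: 0.72×154 + 0.28×64 = 110.88 + 17.92 = 128.80 → 129
B: 0.72×143 + 0.28×8 = 102.96 + 2.24 = 105.20 → 105
= RGB(137, 129, 105)


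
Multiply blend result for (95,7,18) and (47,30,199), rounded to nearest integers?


Multiply: C = A×B/255, rounded to nearest integer
R: 95×47/255 = 4465/255 ≈ 17.510 → 18
G: 7×30/255 = 210/255 ≈ 0.824 → 1
B: 18×199/255 = 3582/255 ≈ 14.047 → 14
= RGB(18, 1, 14)


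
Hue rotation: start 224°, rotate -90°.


New hue = (H + rotation) mod 360
New hue = (224 -90) mod 360
= 134 mod 360
= 134°


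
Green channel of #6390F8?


Color: #6390F8
R = 63 = 99
G = 90 = 144
B = F8 = 248
Green = 144


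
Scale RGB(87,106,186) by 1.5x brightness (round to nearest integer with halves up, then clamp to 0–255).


Multiply each channel by 1.5, round half up, clamp to [0, 255]
R: 87×1.5 = 130.5 → round → 131
G: 106×1.5 = 159
B: 186×1.5 = 279 → clamp → 255
= RGB(131, 159, 255)


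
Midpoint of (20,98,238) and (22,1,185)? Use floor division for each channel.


Midpoint: each channel = ⌊(C₁+C₂)/2⌋
R: ⌊(20+22)/2⌋ = 21
G: ⌊(98+1)/2⌋ = 49
B: ⌊(238+185)/2⌋ = 211
= RGB(21, 49, 211)


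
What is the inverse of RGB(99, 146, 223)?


Invert: (255-R, 255-G, 255-B)
R: 255-99 = 156
G: 255-146 = 109
B: 255-223 = 32
= RGB(156, 109, 32)


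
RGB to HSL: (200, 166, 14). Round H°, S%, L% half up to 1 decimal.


Normalize: R'=200/255≈0.7843, G'=166/255≈0.6510, B'=14/255≈0.0549
Max=200/255, Min=14/255, Δ=Max-Min=186/255
L = (Max+Min)/2 = (200+14)/510 = 214/510 = 0.41960… → L = 42.0%
L ≤ 0.5 → S = Δ/(Max+Min) = 186/(200+14) = 186/214 = 0.86915… → S = 86.9%
(the 1/255 factors cancel in S and H, so raw channel differences can be used)
Max is R' → H = 60 × (((G-B)/Δ) mod 6) = 60 × (((166-14)/186) mod 6)
  152/186 = 0.8172…
  H = 60 × 0.8172… = 49.032…° → H = 49.0°
= HSL(49.0°, 86.9%, 42.0%)


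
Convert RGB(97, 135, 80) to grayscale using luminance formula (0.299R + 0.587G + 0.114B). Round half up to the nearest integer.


Gray = 0.299×R + 0.587×G + 0.114×B
Gray = 0.299×97 + 0.587×135 + 0.114×80
Gray = 29.003 + 79.245 + 9.120
Gray = 117.368 → round half up → 117
Gray = 117


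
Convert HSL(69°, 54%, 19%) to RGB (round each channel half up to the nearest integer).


H=69°, S=0.54, L=0.19
C = (1-|2L-1|)×S = (1-|-0.62|)×0.54 = 0.2052
H' = H/60 = 69/60 ≈ 1.1500; X = C×(1-|H' mod 2 - 1|) = 0.17442
m = L - C/2 = 0.19 - 0.1026 = 0.0874
Sector ⌊H'⌋ = 1 → (R',G',B') = (0.17442, 0.2052, 0.0)
RGB = ((R'+m)×255, (G'+m)×255, (B'+m)×255) = (66.7641, 74.613, 22.287)
Round half up → RGB(67, 75, 22)


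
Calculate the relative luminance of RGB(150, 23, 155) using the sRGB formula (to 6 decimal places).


Linearize each channel (sRGB transfer function): c = v/255; c_lin = c/12.92 if c ≤ 0.04045, else ((c+0.055)/1.055)^2.4
  R: 150/255 ≈ 0.588235 > 0.04045 → ((0.588235+0.055)/1.055)^2.4 ≈ 0.304987
  G: 23/255 ≈ 0.090196 > 0.04045 → ((0.090196+0.055)/1.055)^2.4 ≈ 0.008568
  B: 155/255 ≈ 0.607843 > 0.04045 → ((0.607843+0.055)/1.055)^2.4 ≈ 0.327778
R_lin = 0.304987, G_lin = 0.008568, B_lin = 0.327778
L = 0.2126×R + 0.7152×G + 0.0722×B
L = 0.2126×0.304987 + 0.7152×0.008568 + 0.0722×0.327778
L ≈ 0.094634


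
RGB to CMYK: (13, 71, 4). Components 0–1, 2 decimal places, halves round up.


R'=13/255≈0.0510, G'=71/255≈0.2784, B'=4/255≈0.0157
K = 1 - max(R',G',B') = 1 - 71/255 = 184/255 = 0.72156… → 0.72
(1-R'-K)/(1-K) simplifies to (max-R)/max with max = 71:
C = (71-13)/71 = 58/71 = 0.81690… → 0.82
M = (71-71)/71 = 0/71 = 0 → 0.00
Y = (71-4)/71 = 67/71 = 0.94366… → 0.94
= CMYK(0.82, 0.00, 0.94, 0.72)


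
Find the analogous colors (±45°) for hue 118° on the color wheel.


Base hue: 118°
Left analog: (118 - 45) mod 360 = 73°
Right analog: (118 + 45) mod 360 = 163°
Analogous hues = 73° and 163°


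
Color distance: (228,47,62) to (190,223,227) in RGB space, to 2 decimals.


d = √[(R₁-R₂)² + (G₁-G₂)² + (B₁-B₂)²]
d = √[(228-190)² + (47-223)² + (62-227)²]
d = √[1444 + 30976 + 27225]
d = √59645
d ≈ 244.22


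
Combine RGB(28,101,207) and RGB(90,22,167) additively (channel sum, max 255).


Additive: each channel = min(255, C₁+C₂)
R: 28+90 = 118 → 118
G: 101+22 = 123 → 123
B: 207+167 = 374 → 255
= RGB(118, 123, 255)


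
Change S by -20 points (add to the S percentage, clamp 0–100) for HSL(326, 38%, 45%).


Original S = 38%
Adjustment = -20 percentage points
New S = 38 + (-20) = 18
Clamp to [0, 100] → 18
= HSL(326°, 18%, 45%)


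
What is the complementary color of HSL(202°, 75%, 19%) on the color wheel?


Complement = opposite side of color wheel = hue + 180°
H' = (202 + 180) mod 360 = 22°
S and L unchanged.
= HSL(22°, 75%, 19%)


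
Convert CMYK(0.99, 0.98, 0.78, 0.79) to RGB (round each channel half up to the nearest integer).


R = 255 × (1-C) × (1-K) = 255 × 0.01 × 0.21 = 0.5355 → 1
G = 255 × (1-M) × (1-K) = 255 × 0.02 × 0.21 = 1.071 → 1
B = 255 × (1-Y) × (1-K) = 255 × 0.22 × 0.21 = 11.781 → 12
= RGB(1, 1, 12)


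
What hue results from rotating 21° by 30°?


New hue = (H + rotation) mod 360
New hue = (21 + 30) mod 360
= 51 mod 360
= 51°


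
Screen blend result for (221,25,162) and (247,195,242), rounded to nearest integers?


Screen: C = 255 - (255-A)×(255-B)/255, rounded to nearest integer
R: 255 - (255-221)×(255-247)/255 = 255 - 272/255 ≈ 255 - 1.067 = 253.933 → 254
G: 255 - (255-25)×(255-195)/255 = 255 - 13800/255 ≈ 255 - 54.118 = 200.882 → 201
B: 255 - (255-162)×(255-242)/255 = 255 - 1209/255 ≈ 255 - 4.741 = 250.259 → 250
= RGB(254, 201, 250)


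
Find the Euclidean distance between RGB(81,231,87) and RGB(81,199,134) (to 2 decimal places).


d = √[(R₁-R₂)² + (G₁-G₂)² + (B₁-B₂)²]
d = √[(81-81)² + (231-199)² + (87-134)²]
d = √[0 + 1024 + 2209]
d = √3233
d ≈ 56.86


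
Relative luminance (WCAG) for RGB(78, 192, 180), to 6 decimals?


Linearize each channel (sRGB transfer function): c = v/255; c_lin = c/12.92 if c ≤ 0.04045, else ((c+0.055)/1.055)^2.4
  R: 78/255 ≈ 0.305882 > 0.04045 → ((0.305882+0.055)/1.055)^2.4 ≈ 0.076185
  G: 192/255 ≈ 0.752941 > 0.04045 → ((0.752941+0.055)/1.055)^2.4 ≈ 0.527115
  B: 180/255 ≈ 0.705882 > 0.04045 → ((0.705882+0.055)/1.055)^2.4 ≈ 0.456411
R_lin = 0.076185, G_lin = 0.527115, B_lin = 0.456411
L = 0.2126×R + 0.7152×G + 0.0722×B
L = 0.2126×0.076185 + 0.7152×0.527115 + 0.0722×0.456411
L ≈ 0.426143


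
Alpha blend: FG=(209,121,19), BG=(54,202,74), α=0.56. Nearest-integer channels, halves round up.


C = α×F + (1-α)×B, with 1-α = 0.44
R: 0.56×209 + 0.44×54 = 117.04 + 23.76 = 140.80 → 141
G: 0.56×121 + 0.44×202 = 67.76 + 88.88 = 156.64 → 157
B: 0.56×19 + 0.44×74 = 10.64 + 32.56 = 43.20 → 43
= RGB(141, 157, 43)


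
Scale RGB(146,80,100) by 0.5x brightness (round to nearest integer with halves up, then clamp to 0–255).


Multiply each channel by 0.5, round half up, clamp to [0, 255]
R: 146×0.5 = 73
G: 80×0.5 = 40
B: 100×0.5 = 50
= RGB(73, 40, 50)


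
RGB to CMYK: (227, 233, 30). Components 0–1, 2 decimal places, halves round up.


R'=227/255≈0.8902, G'=233/255≈0.9137, B'=30/255≈0.1176
K = 1 - max(R',G',B') = 1 - 233/255 = 22/255 = 0.08627… → 0.09
(1-R'-K)/(1-K) simplifies to (max-R)/max with max = 233:
C = (233-227)/233 = 6/233 = 0.02575… → 0.03
M = (233-233)/233 = 0/233 = 0 → 0.00
Y = (233-30)/233 = 203/233 = 0.87124… → 0.87
= CMYK(0.03, 0.00, 0.87, 0.09)


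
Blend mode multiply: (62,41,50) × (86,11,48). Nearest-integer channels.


Multiply: C = A×B/255, rounded to nearest integer
R: 62×86/255 = 5332/255 ≈ 20.910 → 21
G: 41×11/255 = 451/255 ≈ 1.769 → 2
B: 50×48/255 = 2400/255 ≈ 9.412 → 9
= RGB(21, 2, 9)


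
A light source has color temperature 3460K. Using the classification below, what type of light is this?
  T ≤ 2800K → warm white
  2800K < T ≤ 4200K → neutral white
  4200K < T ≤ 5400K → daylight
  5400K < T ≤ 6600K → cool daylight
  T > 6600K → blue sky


Temperature: 3460K
2800K < 3460K ≤ 4200K → neutral white
Classification: neutral white


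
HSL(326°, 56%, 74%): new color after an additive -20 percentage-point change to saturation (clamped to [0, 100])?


Original S = 56%
Adjustment = -20 percentage points
New S = 56 + (-20) = 36
Clamp to [0, 100] → 36
= HSL(326°, 36%, 74%)


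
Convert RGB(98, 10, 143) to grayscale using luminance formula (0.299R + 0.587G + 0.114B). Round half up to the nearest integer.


Gray = 0.299×R + 0.587×G + 0.114×B
Gray = 0.299×98 + 0.587×10 + 0.114×143
Gray = 29.302 + 5.870 + 16.302
Gray = 51.474 → round half up → 51
Gray = 51


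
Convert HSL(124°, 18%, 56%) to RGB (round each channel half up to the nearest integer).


H=124°, S=0.18, L=0.56
C = (1-|2L-1|)×S = (1-|0.12|)×0.18 = 0.1584
H' = H/60 = 124/60 ≈ 2.0667; X = C×(1-|H' mod 2 - 1|) = 0.01056
m = L - C/2 = 0.56 - 0.0792 = 0.4808
Sector ⌊H'⌋ = 2 → (R',G',B') = (0.0, 0.1584, 0.01056)
RGB = ((R'+m)×255, (G'+m)×255, (B'+m)×255) = (122.604, 162.996, 125.2968)
Round half up → RGB(123, 163, 125)


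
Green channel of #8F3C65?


Color: #8F3C65
R = 8F = 143
G = 3C = 60
B = 65 = 101
Green = 60


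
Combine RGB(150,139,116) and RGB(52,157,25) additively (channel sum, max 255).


Additive: each channel = min(255, C₁+C₂)
R: 150+52 = 202 → 202
G: 139+157 = 296 → 255
B: 116+25 = 141 → 141
= RGB(202, 255, 141)


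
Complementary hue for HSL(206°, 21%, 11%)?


Complement = opposite side of color wheel = hue + 180°
H' = (206 + 180) mod 360 = 26°
S and L unchanged.
= HSL(26°, 21%, 11%)


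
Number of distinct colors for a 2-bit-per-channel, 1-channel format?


Total bits = 2 bits/channel × 1 channels = 2 bits
Distinct colors = 2^2
= 4 colors


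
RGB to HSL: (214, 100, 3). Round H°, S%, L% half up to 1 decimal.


Normalize: R'=214/255≈0.8392, G'=100/255≈0.3922, B'=3/255≈0.0118
Max=214/255, Min=3/255, Δ=Max-Min=211/255
L = (Max+Min)/2 = (214+3)/510 = 217/510 = 0.42549… → L = 42.5%
L ≤ 0.5 → S = Δ/(Max+Min) = 211/(214+3) = 211/217 = 0.97235… → S = 97.2%
(the 1/255 factors cancel in S and H, so raw channel differences can be used)
Max is R' → H = 60 × (((G-B)/Δ) mod 6) = 60 × (((100-3)/211) mod 6)
  97/211 = 0.4597…
  H = 60 × 0.4597… = 27.582…° → H = 27.6°
= HSL(27.6°, 97.2%, 42.5%)


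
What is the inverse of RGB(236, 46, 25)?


Invert: (255-R, 255-G, 255-B)
R: 255-236 = 19
G: 255-46 = 209
B: 255-25 = 230
= RGB(19, 209, 230)


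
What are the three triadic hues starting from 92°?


Triadic: equally spaced at 120° intervals
H1 = 92°
H2 = (92 + 120) mod 360 = 212°
H3 = (92 + 240) mod 360 = 332°
Triadic = 92°, 212°, 332°


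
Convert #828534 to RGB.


82 → 130 (R)
85 → 133 (G)
34 → 52 (B)
= RGB(130, 133, 52)


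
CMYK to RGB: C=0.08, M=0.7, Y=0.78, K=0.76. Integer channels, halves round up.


R = 255 × (1-C) × (1-K) = 255 × 0.92 × 0.24 = 56.304 → 56
G = 255 × (1-M) × (1-K) = 255 × 0.30 × 0.24 = 18.36 → 18
B = 255 × (1-Y) × (1-K) = 255 × 0.22 × 0.24 = 13.464 → 13
= RGB(56, 18, 13)


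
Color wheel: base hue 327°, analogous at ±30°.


Base hue: 327°
Left analog: (327 - 30) mod 360 = 297°
Right analog: (327 + 30) mod 360 = 357°
Analogous hues = 297° and 357°


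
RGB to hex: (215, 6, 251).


R = 215 → D7 (hex)
G = 6 → 06 (hex)
B = 251 → FB (hex)
Hex = #D706FB


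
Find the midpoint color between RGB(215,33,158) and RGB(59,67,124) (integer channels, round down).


Midpoint: each channel = ⌊(C₁+C₂)/2⌋
R: ⌊(215+59)/2⌋ = 137
G: ⌊(33+67)/2⌋ = 50
B: ⌊(158+124)/2⌋ = 141
= RGB(137, 50, 141)


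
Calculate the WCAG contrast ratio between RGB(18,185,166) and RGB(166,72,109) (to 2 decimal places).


Linearize each sRGB channel c=v/255: c/12.92 if c ≤ 0.04045 else ((c+0.055)/1.055)^2.4
L = 0.2126×R_lin + 0.7152×G_lin + 0.0722×B_lin
Color 1 (18,185,166):
  R=18: 18/255≈0.0706 > 0.04045 → ((0.0706+0.055)/1.055)^2.4 ≈ 0.00605
  G=185: 185/255≈0.7255 > 0.04045 → ((0.7255+0.055)/1.055)^2.4 ≈ 0.48515
  B=166: 166/255≈0.6510 > 0.04045 → ((0.6510+0.055)/1.055)^2.4 ≈ 0.38133
  L1 = 0.2126×0.00605 + 0.7152×0.48515 + 0.0722×0.38133 ≈ 0.37580
Color 2 (166,72,109):
  R=166: 166/255≈0.6510 > 0.04045 → ((0.6510+0.055)/1.055)^2.4 ≈ 0.38133
  G=72: 72/255≈0.2824 > 0.04045 → ((0.2824+0.055)/1.055)^2.4 ≈ 0.06480
  B=109: 109/255≈0.4275 > 0.04045 → ((0.4275+0.055)/1.055)^2.4 ≈ 0.15293
  L2 = 0.2126×0.38133 + 0.7152×0.06480 + 0.0722×0.15293 ≈ 0.13846
Lighter = 0.37580, Darker = 0.13846
Ratio = (L_lighter + 0.05) / (L_darker + 0.05)
Ratio = (0.37580 + 0.05) / (0.13846 + 0.05) = 0.42580 / 0.18846 ≈ 2.2594
Ratio ≈ 2.26:1


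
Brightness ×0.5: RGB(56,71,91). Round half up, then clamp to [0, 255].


Multiply each channel by 0.5, round half up, clamp to [0, 255]
R: 56×0.5 = 28
G: 71×0.5 = 35.5 → round → 36
B: 91×0.5 = 45.5 → round → 46
= RGB(28, 36, 46)


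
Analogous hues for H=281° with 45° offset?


Base hue: 281°
Left analog: (281 - 45) mod 360 = 236°
Right analog: (281 + 45) mod 360 = 326°
Analogous hues = 236° and 326°


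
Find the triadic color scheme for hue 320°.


Triadic: equally spaced at 120° intervals
H1 = 320°
H2 = (320 + 120) mod 360 = 80°
H3 = (320 + 240) mod 360 = 200°
Triadic = 320°, 80°, 200°


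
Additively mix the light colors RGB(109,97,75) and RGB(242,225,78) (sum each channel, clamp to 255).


Additive: each channel = min(255, C₁+C₂)
R: 109+242 = 351 → 255
G: 97+225 = 322 → 255
B: 75+78 = 153 → 153
= RGB(255, 255, 153)


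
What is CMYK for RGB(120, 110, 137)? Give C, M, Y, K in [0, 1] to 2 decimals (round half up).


R'=120/255≈0.4706, G'=110/255≈0.4314, B'=137/255≈0.5373
K = 1 - max(R',G',B') = 1 - 137/255 = 118/255 = 0.46274… → 0.46
(1-R'-K)/(1-K) simplifies to (max-R)/max with max = 137:
C = (137-120)/137 = 17/137 = 0.12408… → 0.12
M = (137-110)/137 = 27/137 = 0.19708… → 0.20
Y = (137-137)/137 = 0/137 = 0 → 0.00
= CMYK(0.12, 0.20, 0.00, 0.46)


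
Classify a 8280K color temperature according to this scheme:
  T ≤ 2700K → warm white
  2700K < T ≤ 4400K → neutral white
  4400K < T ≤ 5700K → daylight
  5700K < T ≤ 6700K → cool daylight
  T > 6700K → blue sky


Temperature: 8280K
8280K > 6700K → blue sky
Classification: blue sky


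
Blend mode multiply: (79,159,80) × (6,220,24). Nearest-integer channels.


Multiply: C = A×B/255, rounded to nearest integer
R: 79×6/255 = 474/255 ≈ 1.859 → 2
G: 159×220/255 = 34980/255 ≈ 137.176 → 137
B: 80×24/255 = 1920/255 ≈ 7.529 → 8
= RGB(2, 137, 8)


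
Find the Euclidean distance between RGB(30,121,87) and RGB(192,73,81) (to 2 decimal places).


d = √[(R₁-R₂)² + (G₁-G₂)² + (B₁-B₂)²]
d = √[(30-192)² + (121-73)² + (87-81)²]
d = √[26244 + 2304 + 36]
d = √28584
d ≈ 169.07


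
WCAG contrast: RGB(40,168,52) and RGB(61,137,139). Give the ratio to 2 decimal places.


Linearize each sRGB channel c=v/255: c/12.92 if c ≤ 0.04045 else ((c+0.055)/1.055)^2.4
L = 0.2126×R_lin + 0.7152×G_lin + 0.0722×B_lin
Color 1 (40,168,52):
  R=40: 40/255≈0.1569 > 0.04045 → ((0.1569+0.055)/1.055)^2.4 ≈ 0.02122
  G=168: 168/255≈0.6588 > 0.04045 → ((0.6588+0.055)/1.055)^2.4 ≈ 0.39157
  B=52: 52/255≈0.2039 > 0.04045 → ((0.2039+0.055)/1.055)^2.4 ≈ 0.03434
  L1 = 0.2126×0.02122 + 0.7152×0.39157 + 0.0722×0.03434 ≈ 0.28704
Color 2 (61,137,139):
  R=61: 61/255≈0.2392 > 0.04045 → ((0.2392+0.055)/1.055)^2.4 ≈ 0.04667
  G=137: 137/255≈0.5373 > 0.04045 → ((0.5373+0.055)/1.055)^2.4 ≈ 0.25016
  B=139: 139/255≈0.5451 > 0.04045 → ((0.5451+0.055)/1.055)^2.4 ≈ 0.25818
  L2 = 0.2126×0.04667 + 0.7152×0.25016 + 0.0722×0.25818 ≈ 0.20748
Lighter = 0.28704, Darker = 0.20748
Ratio = (L_lighter + 0.05) / (L_darker + 0.05)
Ratio = (0.28704 + 0.05) / (0.20748 + 0.05) = 0.33704 / 0.25748 ≈ 1.3090
Ratio ≈ 1.31:1


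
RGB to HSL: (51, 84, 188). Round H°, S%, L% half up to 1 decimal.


Normalize: R'=51/255≈0.2000, G'=84/255≈0.3294, B'=188/255≈0.7373
Max=188/255, Min=51/255, Δ=Max-Min=137/255
L = (Max+Min)/2 = (188+51)/510 = 239/510 = 0.46862… → L = 46.9%
L ≤ 0.5 → S = Δ/(Max+Min) = 137/(188+51) = 137/239 = 0.57322… → S = 57.3%
(the 1/255 factors cancel in S and H, so raw channel differences can be used)
Max is B' → H = 60 × ((R-G)/Δ + 4) = 60 × ((51-84)/137 + 4)
  -33/137 + 4 = -0.2408… + 4 = 3.7591…
  H = 60 × 3.7591… = 225.547…° → H = 225.5°
= HSL(225.5°, 57.3%, 46.9%)


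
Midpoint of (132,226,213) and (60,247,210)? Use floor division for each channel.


Midpoint: each channel = ⌊(C₁+C₂)/2⌋
R: ⌊(132+60)/2⌋ = 96
G: ⌊(226+247)/2⌋ = 236
B: ⌊(213+210)/2⌋ = 211
= RGB(96, 236, 211)


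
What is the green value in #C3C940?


Color: #C3C940
R = C3 = 195
G = C9 = 201
B = 40 = 64
Green = 201


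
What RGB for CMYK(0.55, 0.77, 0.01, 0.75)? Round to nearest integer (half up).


R = 255 × (1-C) × (1-K) = 255 × 0.45 × 0.25 = 28.6875 → 29
G = 255 × (1-M) × (1-K) = 255 × 0.23 × 0.25 = 14.6625 → 15
B = 255 × (1-Y) × (1-K) = 255 × 0.99 × 0.25 = 63.1125 → 63
= RGB(29, 15, 63)


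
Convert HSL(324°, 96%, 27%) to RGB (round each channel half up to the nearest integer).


H=324°, S=0.96, L=0.27
C = (1-|2L-1|)×S = (1-|-0.46|)×0.96 = 0.5184
H' = H/60 = 324/60 ≈ 5.4000; X = C×(1-|H' mod 2 - 1|) = 0.31104
m = L - C/2 = 0.27 - 0.2592 = 0.0108
Sector ⌊H'⌋ = 5 → (R',G',B') = (0.5184, 0.0, 0.31104)
RGB = ((R'+m)×255, (G'+m)×255, (B'+m)×255) = (134.946, 2.754, 82.0692)
Round half up → RGB(135, 3, 82)


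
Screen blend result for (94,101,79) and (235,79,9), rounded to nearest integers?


Screen: C = 255 - (255-A)×(255-B)/255, rounded to nearest integer
R: 255 - (255-94)×(255-235)/255 = 255 - 3220/255 ≈ 255 - 12.627 = 242.373 → 242
G: 255 - (255-101)×(255-79)/255 = 255 - 27104/255 ≈ 255 - 106.290 = 148.710 → 149
B: 255 - (255-79)×(255-9)/255 = 255 - 43296/255 ≈ 255 - 169.788 = 85.212 → 85
= RGB(242, 149, 85)


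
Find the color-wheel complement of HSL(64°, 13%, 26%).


Complement = opposite side of color wheel = hue + 180°
H' = (64 + 180) mod 360 = 244°
S and L unchanged.
= HSL(244°, 13%, 26%)


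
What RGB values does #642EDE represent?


64 → 100 (R)
2E → 46 (G)
DE → 222 (B)
= RGB(100, 46, 222)


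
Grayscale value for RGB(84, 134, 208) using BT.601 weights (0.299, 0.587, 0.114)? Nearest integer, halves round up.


Gray = 0.299×R + 0.587×G + 0.114×B
Gray = 0.299×84 + 0.587×134 + 0.114×208
Gray = 25.116 + 78.658 + 23.712
Gray = 127.486 → round half up → 127
Gray = 127


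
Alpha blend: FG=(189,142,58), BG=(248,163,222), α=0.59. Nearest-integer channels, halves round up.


C = α×F + (1-α)×B, with 1-α = 0.41
R: 0.59×189 + 0.41×248 = 111.51 + 101.68 = 213.19 → 213
G: 0.59×142 + 0.41×163 = 83.78 + 66.83 = 150.61 → 151
B: 0.59×58 + 0.41×222 = 34.22 + 91.02 = 125.24 → 125
= RGB(213, 151, 125)


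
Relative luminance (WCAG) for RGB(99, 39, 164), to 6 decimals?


Linearize each channel (sRGB transfer function): c = v/255; c_lin = c/12.92 if c ≤ 0.04045, else ((c+0.055)/1.055)^2.4
  R: 99/255 ≈ 0.388235 > 0.04045 → ((0.388235+0.055)/1.055)^2.4 ≈ 0.124772
  G: 39/255 ≈ 0.152941 > 0.04045 → ((0.152941+0.055)/1.055)^2.4 ≈ 0.020289
  B: 164/255 ≈ 0.643137 > 0.04045 → ((0.643137+0.055)/1.055)^2.4 ≈ 0.371238
R_lin = 0.124772, G_lin = 0.020289, B_lin = 0.371238
L = 0.2126×R + 0.7152×G + 0.0722×B
L = 0.2126×0.124772 + 0.7152×0.020289 + 0.0722×0.371238
L ≈ 0.067840


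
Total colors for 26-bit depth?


Colors = 2^bits = 2^26
= 67,108,864 colors


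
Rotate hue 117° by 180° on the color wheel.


New hue = (H + rotation) mod 360
New hue = (117 + 180) mod 360
= 297 mod 360
= 297°


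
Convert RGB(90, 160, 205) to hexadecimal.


R = 90 → 5A (hex)
G = 160 → A0 (hex)
B = 205 → CD (hex)
Hex = #5AA0CD


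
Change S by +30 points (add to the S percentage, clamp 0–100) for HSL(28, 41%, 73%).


Original S = 41%
Adjustment = +30 percentage points
New S = 41 + (30) = 71
Clamp to [0, 100] → 71
= HSL(28°, 71%, 73%)


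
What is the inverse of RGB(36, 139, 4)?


Invert: (255-R, 255-G, 255-B)
R: 255-36 = 219
G: 255-139 = 116
B: 255-4 = 251
= RGB(219, 116, 251)


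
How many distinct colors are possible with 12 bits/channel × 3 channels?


Total bits = 12 bits/channel × 3 channels = 36 bits
Distinct colors = 2^36
= 68,719,476,736 colors


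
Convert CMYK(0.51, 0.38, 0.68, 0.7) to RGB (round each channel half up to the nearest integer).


R = 255 × (1-C) × (1-K) = 255 × 0.49 × 0.30 = 37.485 → 37
G = 255 × (1-M) × (1-K) = 255 × 0.62 × 0.30 = 47.43 → 47
B = 255 × (1-Y) × (1-K) = 255 × 0.32 × 0.30 = 24.48 → 24
= RGB(37, 47, 24)


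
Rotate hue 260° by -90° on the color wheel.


New hue = (H + rotation) mod 360
New hue = (260 -90) mod 360
= 170 mod 360
= 170°


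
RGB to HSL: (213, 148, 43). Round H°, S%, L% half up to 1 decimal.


Normalize: R'=213/255≈0.8353, G'=148/255≈0.5804, B'=43/255≈0.1686
Max=213/255, Min=43/255, Δ=Max-Min=170/255
L = (Max+Min)/2 = (213+43)/510 = 256/510 = 0.50196… → L = 50.2%
L > 0.5 → S = Δ/(2-Max-Min) = 170/(510-213-43) = 170/254 = 0.66929… → S = 66.9%
(the 1/255 factors cancel in S and H, so raw channel differences can be used)
Max is R' → H = 60 × (((G-B)/Δ) mod 6) = 60 × (((148-43)/170) mod 6)
  105/170 = 0.6176…
  H = 60 × 0.6176… = 37.058…° → H = 37.1°
= HSL(37.1°, 66.9%, 50.2%)


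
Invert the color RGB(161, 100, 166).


Invert: (255-R, 255-G, 255-B)
R: 255-161 = 94
G: 255-100 = 155
B: 255-166 = 89
= RGB(94, 155, 89)


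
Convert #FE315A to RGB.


FE → 254 (R)
31 → 49 (G)
5A → 90 (B)
= RGB(254, 49, 90)


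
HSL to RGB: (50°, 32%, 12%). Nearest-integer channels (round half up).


H=50°, S=0.32, L=0.12
C = (1-|2L-1|)×S = (1-|-0.76|)×0.32 = 0.0768
H' = H/60 = 50/60 ≈ 0.8333; X = C×(1-|H' mod 2 - 1|) = 0.064
m = L - C/2 = 0.12 - 0.0384 = 0.0816
Sector ⌊H'⌋ = 0 → (R',G',B') = (0.0768, 0.064, 0.0)
RGB = ((R'+m)×255, (G'+m)×255, (B'+m)×255) = (40.392, 37.128, 20.808)
Round half up → RGB(40, 37, 21)


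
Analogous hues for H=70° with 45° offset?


Base hue: 70°
Left analog: (70 - 45) mod 360 = 25°
Right analog: (70 + 45) mod 360 = 115°
Analogous hues = 25° and 115°


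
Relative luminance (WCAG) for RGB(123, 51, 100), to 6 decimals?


Linearize each channel (sRGB transfer function): c = v/255; c_lin = c/12.92 if c ≤ 0.04045, else ((c+0.055)/1.055)^2.4
  R: 123/255 ≈ 0.482353 > 0.04045 → ((0.482353+0.055)/1.055)^2.4 ≈ 0.198069
  G: 51/255 ≈ 0.200000 > 0.04045 → ((0.200000+0.055)/1.055)^2.4 ≈ 0.033105
  B: 100/255 ≈ 0.392157 > 0.04045 → ((0.392157+0.055)/1.055)^2.4 ≈ 0.127438
R_lin = 0.198069, G_lin = 0.033105, B_lin = 0.127438
L = 0.2126×R + 0.7152×G + 0.0722×B
L = 0.2126×0.198069 + 0.7152×0.033105 + 0.0722×0.127438
L ≈ 0.074987


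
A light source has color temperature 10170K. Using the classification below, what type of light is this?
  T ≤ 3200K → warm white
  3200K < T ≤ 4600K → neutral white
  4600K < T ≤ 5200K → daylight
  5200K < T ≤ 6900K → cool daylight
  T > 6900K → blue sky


Temperature: 10170K
10170K > 6900K → blue sky
Classification: blue sky


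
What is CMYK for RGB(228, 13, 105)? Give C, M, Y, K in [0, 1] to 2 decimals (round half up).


R'=228/255≈0.8941, G'=13/255≈0.0510, B'=105/255≈0.4118
K = 1 - max(R',G',B') = 1 - 228/255 = 27/255 = 0.10588… → 0.11
(1-R'-K)/(1-K) simplifies to (max-R)/max with max = 228:
C = (228-228)/228 = 0/228 = 0 → 0.00
M = (228-13)/228 = 215/228 = 0.94298… → 0.94
Y = (228-105)/228 = 123/228 = 0.53947… → 0.54
= CMYK(0.00, 0.94, 0.54, 0.11)


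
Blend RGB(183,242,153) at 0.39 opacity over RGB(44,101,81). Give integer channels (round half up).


C = α×F + (1-α)×B, with 1-α = 0.61
R: 0.39×183 + 0.61×44 = 71.37 + 26.84 = 98.21 → 98
G: 0.39×242 + 0.61×101 = 94.38 + 61.61 = 155.99 → 156
B: 0.39×153 + 0.61×81 = 59.67 + 49.41 = 109.08 → 109
= RGB(98, 156, 109)


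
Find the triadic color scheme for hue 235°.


Triadic: equally spaced at 120° intervals
H1 = 235°
H2 = (235 + 120) mod 360 = 355°
H3 = (235 + 240) mod 360 = 115°
Triadic = 235°, 355°, 115°


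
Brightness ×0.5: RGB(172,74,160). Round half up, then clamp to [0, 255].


Multiply each channel by 0.5, round half up, clamp to [0, 255]
R: 172×0.5 = 86
G: 74×0.5 = 37
B: 160×0.5 = 80
= RGB(86, 37, 80)


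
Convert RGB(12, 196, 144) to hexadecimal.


R = 12 → 0C (hex)
G = 196 → C4 (hex)
B = 144 → 90 (hex)
Hex = #0CC490


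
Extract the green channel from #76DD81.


Color: #76DD81
R = 76 = 118
G = DD = 221
B = 81 = 129
Green = 221


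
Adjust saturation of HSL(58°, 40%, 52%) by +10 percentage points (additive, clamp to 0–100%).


Original S = 40%
Adjustment = +10 percentage points
New S = 40 + (10) = 50
Clamp to [0, 100] → 50
= HSL(58°, 50%, 52%)


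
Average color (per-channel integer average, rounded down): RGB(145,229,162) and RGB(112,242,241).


Midpoint: each channel = ⌊(C₁+C₂)/2⌋
R: ⌊(145+112)/2⌋ = 128
G: ⌊(229+242)/2⌋ = 235
B: ⌊(162+241)/2⌋ = 201
= RGB(128, 235, 201)


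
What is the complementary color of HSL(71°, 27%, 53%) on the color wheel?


Complement = opposite side of color wheel = hue + 180°
H' = (71 + 180) mod 360 = 251°
S and L unchanged.
= HSL(251°, 27%, 53%)


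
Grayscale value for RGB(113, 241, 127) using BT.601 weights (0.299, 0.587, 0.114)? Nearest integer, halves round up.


Gray = 0.299×R + 0.587×G + 0.114×B
Gray = 0.299×113 + 0.587×241 + 0.114×127
Gray = 33.787 + 141.467 + 14.478
Gray = 189.732 → round half up → 190
Gray = 190


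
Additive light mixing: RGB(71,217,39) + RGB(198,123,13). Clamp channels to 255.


Additive: each channel = min(255, C₁+C₂)
R: 71+198 = 269 → 255
G: 217+123 = 340 → 255
B: 39+13 = 52 → 52
= RGB(255, 255, 52)


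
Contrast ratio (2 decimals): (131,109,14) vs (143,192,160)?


Linearize each sRGB channel c=v/255: c/12.92 if c ≤ 0.04045 else ((c+0.055)/1.055)^2.4
L = 0.2126×R_lin + 0.7152×G_lin + 0.0722×B_lin
Color 1 (131,109,14):
  R=131: 131/255≈0.5137 > 0.04045 → ((0.5137+0.055)/1.055)^2.4 ≈ 0.22697
  G=109: 109/255≈0.4275 > 0.04045 → ((0.4275+0.055)/1.055)^2.4 ≈ 0.15293
  B=14: 14/255≈0.0549 > 0.04045 → ((0.0549+0.055)/1.055)^2.4 ≈ 0.00439
  L1 = 0.2126×0.22697 + 0.7152×0.15293 + 0.0722×0.00439 ≈ 0.15794
Color 2 (143,192,160):
  R=143: 143/255≈0.5608 > 0.04045 → ((0.5608+0.055)/1.055)^2.4 ≈ 0.27468
  G=192: 192/255≈0.7529 > 0.04045 → ((0.7529+0.055)/1.055)^2.4 ≈ 0.52712
  B=160: 160/255≈0.6275 > 0.04045 → ((0.6275+0.055)/1.055)^2.4 ≈ 0.35153
  L2 = 0.2126×0.27468 + 0.7152×0.52712 + 0.0722×0.35153 ≈ 0.46077
Lighter = 0.46077, Darker = 0.15794
Ratio = (L_lighter + 0.05) / (L_darker + 0.05)
Ratio = (0.46077 + 0.05) / (0.15794 + 0.05) = 0.51077 / 0.20794 ≈ 2.4563
Ratio ≈ 2.46:1


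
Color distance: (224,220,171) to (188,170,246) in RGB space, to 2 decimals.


d = √[(R₁-R₂)² + (G₁-G₂)² + (B₁-B₂)²]
d = √[(224-188)² + (220-170)² + (171-246)²]
d = √[1296 + 2500 + 5625]
d = √9421
d ≈ 97.06


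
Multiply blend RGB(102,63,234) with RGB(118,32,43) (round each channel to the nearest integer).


Multiply: C = A×B/255, rounded to nearest integer
R: 102×118/255 = 12036/255 ≈ 47.200 → 47
G: 63×32/255 = 2016/255 ≈ 7.906 → 8
B: 234×43/255 = 10062/255 ≈ 39.459 → 39
= RGB(47, 8, 39)


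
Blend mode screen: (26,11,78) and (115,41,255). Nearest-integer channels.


Screen: C = 255 - (255-A)×(255-B)/255, rounded to nearest integer
R: 255 - (255-26)×(255-115)/255 = 255 - 32060/255 ≈ 255 - 125.725 = 129.275 → 129
G: 255 - (255-11)×(255-41)/255 = 255 - 52216/255 ≈ 255 - 204.769 = 50.231 → 50
B: 255 - (255-78)×(255-255)/255 = 255 - 0/255 ≈ 255 - 0.000 = 255.000 → 255
= RGB(129, 50, 255)


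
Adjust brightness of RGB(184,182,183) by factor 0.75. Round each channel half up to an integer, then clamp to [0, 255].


Multiply each channel by 0.75, round half up, clamp to [0, 255]
R: 184×0.75 = 138
G: 182×0.75 = 136.5 → round → 137
B: 183×0.75 = 137.25 → round → 137
= RGB(138, 137, 137)


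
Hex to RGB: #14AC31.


14 → 20 (R)
AC → 172 (G)
31 → 49 (B)
= RGB(20, 172, 49)


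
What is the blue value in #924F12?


Color: #924F12
R = 92 = 146
G = 4F = 79
B = 12 = 18
Blue = 18


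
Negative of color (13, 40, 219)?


Invert: (255-R, 255-G, 255-B)
R: 255-13 = 242
G: 255-40 = 215
B: 255-219 = 36
= RGB(242, 215, 36)


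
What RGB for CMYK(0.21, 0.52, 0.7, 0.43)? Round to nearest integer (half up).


R = 255 × (1-C) × (1-K) = 255 × 0.79 × 0.57 = 114.8265 → 115
G = 255 × (1-M) × (1-K) = 255 × 0.48 × 0.57 = 69.768 → 70
B = 255 × (1-Y) × (1-K) = 255 × 0.30 × 0.57 = 43.605 → 44
= RGB(115, 70, 44)


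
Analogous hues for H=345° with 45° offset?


Base hue: 345°
Left analog: (345 - 45) mod 360 = 300°
Right analog: (345 + 45) mod 360 = 30°
Analogous hues = 300° and 30°


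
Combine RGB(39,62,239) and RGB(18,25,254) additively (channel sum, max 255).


Additive: each channel = min(255, C₁+C₂)
R: 39+18 = 57 → 57
G: 62+25 = 87 → 87
B: 239+254 = 493 → 255
= RGB(57, 87, 255)


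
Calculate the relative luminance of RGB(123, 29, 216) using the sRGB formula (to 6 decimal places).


Linearize each channel (sRGB transfer function): c = v/255; c_lin = c/12.92 if c ≤ 0.04045, else ((c+0.055)/1.055)^2.4
  R: 123/255 ≈ 0.482353 > 0.04045 → ((0.482353+0.055)/1.055)^2.4 ≈ 0.198069
  G: 29/255 ≈ 0.113725 > 0.04045 → ((0.113725+0.055)/1.055)^2.4 ≈ 0.012286
  B: 216/255 ≈ 0.847059 > 0.04045 → ((0.847059+0.055)/1.055)^2.4 ≈ 0.686685
R_lin = 0.198069, G_lin = 0.012286, B_lin = 0.686685
L = 0.2126×R + 0.7152×G + 0.0722×B
L = 0.2126×0.198069 + 0.7152×0.012286 + 0.0722×0.686685
L ≈ 0.100476
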